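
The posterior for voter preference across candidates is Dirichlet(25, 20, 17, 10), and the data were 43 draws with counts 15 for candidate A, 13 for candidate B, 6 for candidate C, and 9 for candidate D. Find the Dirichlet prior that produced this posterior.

Dirichlet(10, 7, 11, 1)

For a Dirichlet(α) prior with multinomial counts c, the posterior is Dirichlet(α + c) componentwise.
Subtract each count from the matching posterior parameter: 25−15=10, 20−13=7, 17−6=11, 10−9=1.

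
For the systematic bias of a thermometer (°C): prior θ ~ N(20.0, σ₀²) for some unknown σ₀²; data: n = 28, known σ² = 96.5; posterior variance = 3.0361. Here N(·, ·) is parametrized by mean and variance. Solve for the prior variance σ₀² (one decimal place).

σ₀² = 25.5

For the Normal–Normal model with known σ², precisions add: τ_n = τ₀ + n/σ².
So 1/σ₀² = 1/3.0361 − 28/96.5 = 0.329370 − 0.290155 = 0.039215.
Hence σ₀² = 1/0.039215 ≈ 25.5.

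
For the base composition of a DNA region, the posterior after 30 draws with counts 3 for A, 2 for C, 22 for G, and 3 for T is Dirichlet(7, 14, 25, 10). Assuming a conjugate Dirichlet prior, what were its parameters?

Dirichlet(4, 12, 3, 7)

For a Dirichlet(α) prior with multinomial counts c, the posterior is Dirichlet(α + c) componentwise.
Subtract each count from the matching posterior parameter: 7−3=4, 14−2=12, 25−22=3, 10−3=7.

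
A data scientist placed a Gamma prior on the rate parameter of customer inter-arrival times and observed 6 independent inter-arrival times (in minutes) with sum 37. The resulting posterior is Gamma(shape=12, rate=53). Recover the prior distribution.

Gamma(shape=6, rate=16)

For an exponential likelihood with a Gamma(α, β) prior on the rate, n observations with total T give posterior Gamma(α+n, β+T).
So α = 12 − 6 = 6 and β = 53 − 37 = 16.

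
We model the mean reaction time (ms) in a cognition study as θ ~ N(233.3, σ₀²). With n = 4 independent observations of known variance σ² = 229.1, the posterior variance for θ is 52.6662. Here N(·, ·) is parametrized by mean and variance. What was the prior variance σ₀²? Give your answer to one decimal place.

σ₀² = 654.5

Posterior precision equals prior precision plus data precision: 1/σ_n² = 1/σ₀² + n/σ².
So 1/σ₀² = 1/52.6662 − 4/229.1 = 0.018988 − 0.017460 = 0.001528.
Hence σ₀² = 1/0.001528 ≈ 654.5.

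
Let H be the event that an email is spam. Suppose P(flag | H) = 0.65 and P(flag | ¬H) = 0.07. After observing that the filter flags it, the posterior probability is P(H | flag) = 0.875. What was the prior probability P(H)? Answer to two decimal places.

P(H) = 0.43

Bayes' rule in odds form gives O(H|E) = O(H)·[P(E|H)/P(E|¬H)], hence O(H) = O(H|E)/LR.
Posterior odds = 0.875/(1−0.875) = 7.0000. LR = 0.65/0.07 = 9.2857.
Prior odds = 7.0000/9.2857 = 0.7538, so P(H) = 0.7538/(1+0.7538) ≈ 0.43.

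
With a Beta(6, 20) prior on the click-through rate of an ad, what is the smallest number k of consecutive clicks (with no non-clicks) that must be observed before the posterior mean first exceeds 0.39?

k = 7

After k clicks and 0 non-clicks the posterior is Beta(6+k, 20), with mean (6+k)/(6+20+k).
Set (6+k)/(26+k) > 0.39 and solve: k > (0.39·26 − 6)/(1 − 0.39) = 6.787.
The smallest integer exceeding 6.787 is 7, and checking k=7: (13)/(33) = 0.3939 > 0.39.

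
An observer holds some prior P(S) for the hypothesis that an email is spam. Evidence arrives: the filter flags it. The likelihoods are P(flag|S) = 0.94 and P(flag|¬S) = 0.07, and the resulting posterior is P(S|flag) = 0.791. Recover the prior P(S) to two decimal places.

In odds form, posterior odds = prior odds × likelihood ratio, so prior odds = posterior odds ÷ LR.
Posterior odds = 0.791/(1−0.791) = 3.7847. LR = 0.94/0.07 = 13.4286.
Prior odds = 3.7847/13.4286 = 0.2818, so P(S) = 0.2818/(1+0.2818) ≈ 0.22.

P(S) = 0.22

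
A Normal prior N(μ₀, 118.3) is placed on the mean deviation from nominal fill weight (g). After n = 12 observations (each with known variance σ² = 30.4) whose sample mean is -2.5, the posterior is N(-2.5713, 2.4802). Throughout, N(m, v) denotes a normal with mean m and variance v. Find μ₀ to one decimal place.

μ₀ = -5.9

With known observation variance, the Normal–Normal posterior has precision τ_n = τ₀ + n/σ² and mean μ_n = (τ₀μ₀ + (n/σ²)x̄)/τ_n.
Here τ₀ = 1/118.3 = 0.008453 and τ_data = 12/30.4 = 0.394737, so τ_n = 0.403190.
Rearranging for μ₀: μ₀ = (μ_n·τ_n − τ_data·x̄)/τ₀ = (-2.5713·0.403190 − 0.394737·-2.5) / 0.008453 = -0.049880/0.008453 ≈ -5.9.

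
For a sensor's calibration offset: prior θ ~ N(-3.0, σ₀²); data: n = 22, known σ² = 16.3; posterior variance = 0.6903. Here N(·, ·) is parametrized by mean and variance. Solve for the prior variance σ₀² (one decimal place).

σ₀² = 10.1

For the Normal–Normal model with known σ², precisions add: τ_n = τ₀ + n/σ².
So 1/σ₀² = 1/0.6903 − 22/16.3 = 1.448646 − 1.349693 = 0.098953.
Hence σ₀² = 1/0.098953 ≈ 10.1.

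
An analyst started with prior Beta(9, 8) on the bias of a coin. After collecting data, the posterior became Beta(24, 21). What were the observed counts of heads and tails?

Beta is conjugate to the binomial likelihood: posterior = Beta(a+s, b+f).
Match parameters: s=24−9=15, f=21−8=13.

15 heads and 13 tails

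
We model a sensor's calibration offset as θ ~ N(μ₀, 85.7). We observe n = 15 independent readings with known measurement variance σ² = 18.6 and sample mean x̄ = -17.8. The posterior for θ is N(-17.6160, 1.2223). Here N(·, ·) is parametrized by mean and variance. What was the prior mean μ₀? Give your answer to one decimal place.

The posterior mean is a precision-weighted average: μ_n = (τ₀μ₀ + τ_data·x̄)/(τ₀+τ_data), with τ₀=1/σ₀² and τ_data=n/σ².
Here τ₀ = 1/85.7 = 0.011669 and τ_data = 15/18.6 = 0.806452, so τ_n = 0.818121.
Rearranging for μ₀: μ₀ = (μ_n·τ_n − τ_data·x̄)/τ₀ = (-17.6160·0.818121 − 0.806452·-17.8) / 0.011669 = -0.057174/0.011669 ≈ -4.9.

μ₀ = -4.9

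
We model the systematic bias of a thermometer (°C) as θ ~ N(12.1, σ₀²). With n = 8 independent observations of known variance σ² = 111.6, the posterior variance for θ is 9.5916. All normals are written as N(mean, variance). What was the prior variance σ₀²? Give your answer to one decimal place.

σ₀² = 30.7

Posterior precision equals prior precision plus data precision: 1/σ_n² = 1/σ₀² + n/σ².
So 1/σ₀² = 1/9.5916 − 8/111.6 = 0.104258 − 0.071685 = 0.032573.
Hence σ₀² = 1/0.032573 ≈ 30.7.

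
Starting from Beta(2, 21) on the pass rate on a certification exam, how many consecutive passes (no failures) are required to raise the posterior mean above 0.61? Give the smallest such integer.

k = 31

After k passes and 0 failures the posterior is Beta(2+k, 21), with mean (2+k)/(2+21+k).
Set (2+k)/(23+k) > 0.61 and solve: k > (0.61·23 − 2)/(1 − 0.61) = 30.846.
The smallest integer exceeding 30.846 is 31.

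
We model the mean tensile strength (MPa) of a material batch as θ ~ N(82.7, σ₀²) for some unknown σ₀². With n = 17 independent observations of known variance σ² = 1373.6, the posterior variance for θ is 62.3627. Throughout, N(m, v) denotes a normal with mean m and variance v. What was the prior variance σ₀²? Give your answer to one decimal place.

σ₀² = 273.3

For the Normal–Normal model with known σ², precisions add: τ_n = τ₀ + n/σ².
So 1/σ₀² = 1/62.3627 − 17/1373.6 = 0.016035 − 0.012376 = 0.003659.
Hence σ₀² = 1/0.003659 ≈ 273.3.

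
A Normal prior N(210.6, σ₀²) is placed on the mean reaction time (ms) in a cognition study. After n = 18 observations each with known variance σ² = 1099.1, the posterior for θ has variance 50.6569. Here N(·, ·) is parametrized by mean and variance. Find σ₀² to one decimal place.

σ₀² = 297.3

Posterior precision equals prior precision plus data precision: 1/σ_n² = 1/σ₀² + n/σ².
So 1/σ₀² = 1/50.6569 − 18/1099.1 = 0.019741 − 0.016377 = 0.003364.
Hence σ₀² = 1/0.003364 ≈ 297.3.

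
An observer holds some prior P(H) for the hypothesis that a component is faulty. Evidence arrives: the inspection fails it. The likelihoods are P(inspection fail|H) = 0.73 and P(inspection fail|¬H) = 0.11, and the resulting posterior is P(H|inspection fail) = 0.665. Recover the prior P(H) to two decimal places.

In odds form, posterior odds = prior odds × likelihood ratio, so prior odds = posterior odds ÷ LR.
Posterior odds = 0.665/(1−0.665) = 1.9851. LR = 0.73/0.11 = 6.6364.
Prior odds = 1.9851/6.6364 = 0.2991, so P(H) = 0.2991/(1+0.2991) ≈ 0.23.

P(H) = 0.23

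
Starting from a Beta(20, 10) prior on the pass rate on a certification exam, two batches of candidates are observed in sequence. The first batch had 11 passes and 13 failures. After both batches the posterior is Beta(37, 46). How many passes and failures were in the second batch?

Sequential conjugate updates are equivalent to a single update on the pooled data, so total successes = posterior α − prior α and total failures = posterior β − prior β.
Total across both batches: 37−20=17 passes, 46−10=36 failures.
Subtract the first batch: 17−11=6 passes and 36−13=23 failures.

6 passes and 23 failures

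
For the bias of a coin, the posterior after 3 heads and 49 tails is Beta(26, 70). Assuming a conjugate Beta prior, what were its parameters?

Beta is conjugate to the binomial likelihood: posterior = Beta(α+s, β+f).
Subtract the data counts: 26−3=23, 70−49=21.

Beta(23, 21)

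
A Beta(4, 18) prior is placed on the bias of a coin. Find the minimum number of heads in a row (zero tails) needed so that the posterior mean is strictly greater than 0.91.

After k heads and 0 tails the posterior is Beta(4+k, 18), with mean (4+k)/(4+18+k).
Set (4+k)/(22+k) > 0.91 and solve: k > (0.91·22 − 4)/(1 − 0.91) = 178.000.
The smallest integer exceeding 178.000 is 179.

k = 179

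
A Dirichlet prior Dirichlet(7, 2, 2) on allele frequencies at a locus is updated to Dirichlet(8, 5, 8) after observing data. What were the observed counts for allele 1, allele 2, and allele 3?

counts (1, 3, 6)

For a Dirichlet(α) prior with multinomial counts c, the posterior is Dirichlet(α + c) componentwise.
Counts are posterior − prior componentwise: 8−7=1, 5−2=3, 8−2=6.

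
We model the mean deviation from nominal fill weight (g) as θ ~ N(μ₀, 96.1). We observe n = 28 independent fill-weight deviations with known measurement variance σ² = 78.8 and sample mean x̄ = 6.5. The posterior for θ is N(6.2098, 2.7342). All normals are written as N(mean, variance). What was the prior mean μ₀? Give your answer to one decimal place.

With known observation variance, the Normal–Normal posterior has precision τ_n = τ₀ + n/σ² and mean μ_n = (τ₀μ₀ + (n/σ²)x̄)/τ_n.
Here τ₀ = 1/96.1 = 0.010406 and τ_data = 28/78.8 = 0.355330, so τ_n = 0.365736.
Rearranging for μ₀: μ₀ = (μ_n·τ_n − τ_data·x̄)/τ₀ = (6.2098·0.365736 − 0.355330·6.5) / 0.010406 = -0.038498/0.010406 ≈ -3.7.

μ₀ = -3.7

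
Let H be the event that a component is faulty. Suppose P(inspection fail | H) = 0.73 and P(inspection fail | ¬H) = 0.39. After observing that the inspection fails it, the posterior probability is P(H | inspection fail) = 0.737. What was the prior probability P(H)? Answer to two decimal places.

P(H) = 0.60

In odds form, posterior odds = prior odds × likelihood ratio, so prior odds = posterior odds ÷ LR.
Posterior odds = 0.737/(1−0.737) = 2.8023. LR = 0.73/0.39 = 1.8718.
Prior odds = 2.8023/1.8718 = 1.4971, so P(H) = 1.4971/(1+1.4971) ≈ 0.60.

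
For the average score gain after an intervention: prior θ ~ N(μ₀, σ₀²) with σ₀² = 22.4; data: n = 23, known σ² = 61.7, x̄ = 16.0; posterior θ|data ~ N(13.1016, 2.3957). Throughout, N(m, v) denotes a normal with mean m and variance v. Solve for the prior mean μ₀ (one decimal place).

μ₀ = -11.1

The posterior mean is a precision-weighted average: μ_n = (τ₀μ₀ + τ_data·x̄)/(τ₀+τ_data), with τ₀=1/σ₀² and τ_data=n/σ².
Here τ₀ = 1/22.4 = 0.044643 and τ_data = 23/61.7 = 0.372771, so τ_n = 0.417414.
Rearranging for μ₀: μ₀ = (μ_n·τ_n − τ_data·x̄)/τ₀ = (13.1016·0.417414 − 0.372771·16.0) / 0.044643 = -0.495545/0.044643 ≈ -11.1.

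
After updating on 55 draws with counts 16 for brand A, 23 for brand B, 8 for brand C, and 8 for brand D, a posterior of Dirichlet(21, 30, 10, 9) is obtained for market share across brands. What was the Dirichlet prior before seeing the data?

For a Dirichlet(α) prior with multinomial counts c, the posterior is Dirichlet(α + c) componentwise.
Subtract each count from the matching posterior parameter: 21−16=5, 30−23=7, 10−8=2, 9−8=1.

Dirichlet(5, 7, 2, 1)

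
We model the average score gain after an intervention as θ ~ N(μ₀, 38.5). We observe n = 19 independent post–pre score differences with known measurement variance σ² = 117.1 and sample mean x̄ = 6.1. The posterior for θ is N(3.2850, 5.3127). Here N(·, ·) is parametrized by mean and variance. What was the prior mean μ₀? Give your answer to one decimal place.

μ₀ = -14.3

With known observation variance, the Normal–Normal posterior has precision τ_n = τ₀ + n/σ² and mean μ_n = (τ₀μ₀ + (n/σ²)x̄)/τ_n.
Here τ₀ = 1/38.5 = 0.025974 and τ_data = 19/117.1 = 0.162254, so τ_n = 0.188228.
Rearranging for μ₀: μ₀ = (μ_n·τ_n − τ_data·x̄)/τ₀ = (3.2850·0.188228 − 0.162254·6.1) / 0.025974 = -0.371420/0.025974 ≈ -14.3.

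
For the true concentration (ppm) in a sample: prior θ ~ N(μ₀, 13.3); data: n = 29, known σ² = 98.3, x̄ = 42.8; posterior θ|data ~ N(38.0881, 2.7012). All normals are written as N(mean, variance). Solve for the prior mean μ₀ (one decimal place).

μ₀ = 19.6

With known observation variance, the Normal–Normal posterior has precision τ_n = τ₀ + n/σ² and mean μ_n = (τ₀μ₀ + (n/σ²)x̄)/τ_n.
Here τ₀ = 1/13.3 = 0.075188 and τ_data = 29/98.3 = 0.295015, so τ_n = 0.370203.
Rearranging for μ₀: μ₀ = (μ_n·τ_n − τ_data·x̄)/τ₀ = (38.0881·0.370203 − 0.295015·42.8) / 0.075188 = 1.473687/0.075188 ≈ 19.6.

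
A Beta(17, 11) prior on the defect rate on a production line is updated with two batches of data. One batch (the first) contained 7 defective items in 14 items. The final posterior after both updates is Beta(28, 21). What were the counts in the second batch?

4 defective items and 3 good items

Sequential conjugate updates are equivalent to a single update on the pooled data, so total successes = posterior α − prior α and total failures = posterior β − prior β.
Total across both batches: 28−17=11 defective items, 21−11=10 good items.
Subtract the first batch: 11−7=4 defective items and 10−7=3 good items.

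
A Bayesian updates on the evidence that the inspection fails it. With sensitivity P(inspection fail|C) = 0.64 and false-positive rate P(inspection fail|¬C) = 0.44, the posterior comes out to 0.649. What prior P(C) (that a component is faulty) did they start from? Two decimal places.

In odds form, posterior odds = prior odds × likelihood ratio, so prior odds = posterior odds ÷ LR.
Posterior odds = 0.649/(1−0.649) = 1.8490. LR = 0.64/0.44 = 1.4545.
Prior odds = 1.8490/1.4545 = 1.2712, so P(C) = 1.2712/(1+1.2712) ≈ 0.56.

P(C) = 0.56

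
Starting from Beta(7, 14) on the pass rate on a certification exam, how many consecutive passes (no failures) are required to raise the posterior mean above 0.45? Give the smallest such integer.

After k passes and 0 failures the posterior is Beta(7+k, 14), with mean (7+k)/(7+14+k).
Set (7+k)/(21+k) > 0.45 and solve: k > (0.45·21 − 7)/(1 − 0.45) = 4.455.
The smallest integer exceeding 4.455 is 5.

k = 5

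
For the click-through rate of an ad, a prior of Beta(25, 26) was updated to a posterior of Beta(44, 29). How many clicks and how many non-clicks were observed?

19 clicks and 3 non-clicks

Under Beta–binomial conjugacy the posterior parameters are (a+s, b+f).
Match parameters: s=44−25=19, f=29−26=3.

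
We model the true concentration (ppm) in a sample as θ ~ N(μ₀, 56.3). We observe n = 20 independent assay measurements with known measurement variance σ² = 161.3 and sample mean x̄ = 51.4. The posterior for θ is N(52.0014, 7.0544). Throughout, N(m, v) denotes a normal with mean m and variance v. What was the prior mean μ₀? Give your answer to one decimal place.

μ₀ = 56.2

With known observation variance, the Normal–Normal posterior has precision τ_n = τ₀ + n/σ² and mean μ_n = (τ₀μ₀ + (n/σ²)x̄)/τ_n.
Here τ₀ = 1/56.3 = 0.017762 and τ_data = 20/161.3 = 0.123993, so τ_n = 0.141755.
Rearranging for μ₀: μ₀ = (μ_n·τ_n − τ_data·x̄)/τ₀ = (52.0014·0.141755 − 0.123993·51.4) / 0.017762 = 0.998218/0.017762 ≈ 56.2.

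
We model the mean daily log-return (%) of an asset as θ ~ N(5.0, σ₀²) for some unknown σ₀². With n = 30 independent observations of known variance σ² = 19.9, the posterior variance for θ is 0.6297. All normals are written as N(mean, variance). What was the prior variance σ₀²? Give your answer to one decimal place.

σ₀² = 12.4

For the Normal–Normal model with known σ², precisions add: τ_n = τ₀ + n/σ².
So 1/σ₀² = 1/0.6297 − 30/19.9 = 1.588058 − 1.507538 = 0.080520.
Hence σ₀² = 1/0.080520 ≈ 12.4.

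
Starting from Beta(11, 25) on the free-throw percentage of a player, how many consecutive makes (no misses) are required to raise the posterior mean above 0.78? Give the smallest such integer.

After k makes and 0 misses the posterior is Beta(11+k, 25), with mean (11+k)/(11+25+k).
Set (11+k)/(36+k) > 0.78 and solve: k > (0.78·36 − 11)/(1 − 0.78) = 77.636.
The smallest integer exceeding 77.636 is 78.

k = 78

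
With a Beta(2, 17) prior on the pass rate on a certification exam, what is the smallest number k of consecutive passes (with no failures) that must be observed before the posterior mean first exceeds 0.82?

After k passes and 0 failures the posterior is Beta(2+k, 17), with mean (2+k)/(2+17+k).
Set (2+k)/(19+k) > 0.82 and solve: k > (0.82·19 − 2)/(1 − 0.82) = 75.444.
The smallest integer exceeding 75.444 is 76.

k = 76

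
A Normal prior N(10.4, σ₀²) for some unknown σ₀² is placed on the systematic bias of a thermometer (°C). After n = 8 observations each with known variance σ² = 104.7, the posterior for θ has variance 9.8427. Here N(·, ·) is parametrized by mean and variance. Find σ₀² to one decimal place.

Posterior precision equals prior precision plus data precision: 1/σ_n² = 1/σ₀² + n/σ².
So 1/σ₀² = 1/9.8427 − 8/104.7 = 0.101598 − 0.076409 = 0.025189.
Hence σ₀² = 1/0.025189 ≈ 39.7.

σ₀² = 39.7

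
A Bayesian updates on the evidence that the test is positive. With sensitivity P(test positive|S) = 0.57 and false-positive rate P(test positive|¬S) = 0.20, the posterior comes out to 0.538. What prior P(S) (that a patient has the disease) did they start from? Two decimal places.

P(S) = 0.29

Bayes' rule in odds form gives O(S|E) = O(S)·[P(E|S)/P(E|¬S)], hence O(S) = O(S|E)/LR.
Posterior odds = 0.538/(1−0.538) = 1.1645. LR = 0.57/0.20 = 2.8500.
Prior odds = 1.1645/2.8500 = 0.4086, so P(S) = 0.4086/(1+0.4086) ≈ 0.29.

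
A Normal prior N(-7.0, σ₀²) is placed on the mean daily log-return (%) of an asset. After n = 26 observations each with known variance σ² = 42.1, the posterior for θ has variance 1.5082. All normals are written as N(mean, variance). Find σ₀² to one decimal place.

Posterior precision equals prior precision plus data precision: 1/σ_n² = 1/σ₀² + n/σ².
So 1/σ₀² = 1/1.5082 − 26/42.1 = 0.663042 − 0.617577 = 0.045465.
Hence σ₀² = 1/0.045465 ≈ 22.0.

σ₀² = 22.0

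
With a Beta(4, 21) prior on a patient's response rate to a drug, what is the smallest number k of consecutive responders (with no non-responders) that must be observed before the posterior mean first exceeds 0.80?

k = 81

After k responders and 0 non-responders the posterior is Beta(4+k, 21), with mean (4+k)/(4+21+k).
Set (4+k)/(25+k) > 0.80 and solve: k > (0.80·25 − 4)/(1 − 0.80) = 80.000.
The smallest integer exceeding 80.000 is 81, and checking k=81: (85)/(106) = 0.8019 > 0.80.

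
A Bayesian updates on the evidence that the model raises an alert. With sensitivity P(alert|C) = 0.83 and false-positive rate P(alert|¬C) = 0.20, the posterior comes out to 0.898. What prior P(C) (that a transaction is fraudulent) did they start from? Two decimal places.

P(C) = 0.68

In odds form, posterior odds = prior odds × likelihood ratio, so prior odds = posterior odds ÷ LR.
Posterior odds = 0.898/(1−0.898) = 8.8039. LR = 0.83/0.20 = 4.1500.
Prior odds = 8.8039/4.1500 = 2.1214, so P(C) = 2.1214/(1+2.1214) ≈ 0.68.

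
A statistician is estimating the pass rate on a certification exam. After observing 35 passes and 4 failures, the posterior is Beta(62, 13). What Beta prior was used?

Beta is conjugate to the binomial likelihood: posterior = Beta(α+s, β+f).
Subtract the data counts: 62−35=27, 13−4=9.

Beta(27, 9)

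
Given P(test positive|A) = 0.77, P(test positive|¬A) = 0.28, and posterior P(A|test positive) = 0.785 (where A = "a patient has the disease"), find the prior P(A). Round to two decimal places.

Bayes' rule in odds form gives O(A|E) = O(A)·[P(E|A)/P(E|¬A)], hence O(A) = O(A|E)/LR.
Posterior odds = 0.785/(1−0.785) = 3.6512. LR = 0.77/0.28 = 2.7500.
Prior odds = 3.6512/2.7500 = 1.3277, so P(A) = 1.3277/(1+1.3277) ≈ 0.57.

P(A) = 0.57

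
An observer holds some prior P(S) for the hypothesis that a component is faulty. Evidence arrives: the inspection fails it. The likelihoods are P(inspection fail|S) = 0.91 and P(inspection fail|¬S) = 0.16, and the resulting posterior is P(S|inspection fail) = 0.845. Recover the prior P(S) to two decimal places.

P(S) = 0.49

In odds form, posterior odds = prior odds × likelihood ratio, so prior odds = posterior odds ÷ LR.
Posterior odds = 0.845/(1−0.845) = 5.4516. LR = 0.91/0.16 = 5.6875.
Prior odds = 5.4516/5.6875 = 0.9585, so P(S) = 0.9585/(1+0.9585) ≈ 0.49.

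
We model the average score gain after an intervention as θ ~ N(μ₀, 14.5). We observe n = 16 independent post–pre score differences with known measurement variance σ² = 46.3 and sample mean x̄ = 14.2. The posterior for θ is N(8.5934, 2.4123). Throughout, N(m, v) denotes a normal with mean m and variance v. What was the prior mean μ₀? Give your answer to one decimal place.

With known observation variance, the Normal–Normal posterior has precision τ_n = τ₀ + n/σ² and mean μ_n = (τ₀μ₀ + (n/σ²)x̄)/τ_n.
Here τ₀ = 1/14.5 = 0.068966 and τ_data = 16/46.3 = 0.345572, so τ_n = 0.414538.
Rearranging for μ₀: μ₀ = (μ_n·τ_n − τ_data·x̄)/τ₀ = (8.5934·0.414538 − 0.345572·14.2) / 0.068966 = -1.344832/0.068966 ≈ -19.5.

μ₀ = -19.5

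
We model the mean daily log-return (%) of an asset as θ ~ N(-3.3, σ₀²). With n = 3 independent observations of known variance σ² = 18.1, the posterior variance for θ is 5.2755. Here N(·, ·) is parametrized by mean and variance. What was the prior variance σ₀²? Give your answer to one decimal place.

σ₀² = 42.0

For the Normal–Normal model with known σ², precisions add: τ_n = τ₀ + n/σ².
So 1/σ₀² = 1/5.2755 − 3/18.1 = 0.189555 − 0.165746 = 0.023809.
Hence σ₀² = 1/0.023809 ≈ 42.0.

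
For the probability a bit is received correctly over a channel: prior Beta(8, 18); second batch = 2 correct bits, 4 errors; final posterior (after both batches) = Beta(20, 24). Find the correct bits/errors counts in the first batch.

10 correct bits and 2 errors

Sequential conjugate updates are equivalent to a single update on the pooled data, so total successes = posterior α − prior α and total failures = posterior β − prior β.
Total across both batches: 20−8=12 correct bits, 24−18=6 errors.
Subtract the second batch: 12−2=10 correct bits and 6−4=2 errors.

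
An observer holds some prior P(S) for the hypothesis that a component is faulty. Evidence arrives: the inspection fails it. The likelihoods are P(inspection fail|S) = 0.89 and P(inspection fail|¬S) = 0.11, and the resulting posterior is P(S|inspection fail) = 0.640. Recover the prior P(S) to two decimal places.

In odds form, posterior odds = prior odds × likelihood ratio, so prior odds = posterior odds ÷ LR.
Posterior odds = 0.640/(1−0.640) = 1.7778. LR = 0.89/0.11 = 8.0909.
Prior odds = 1.7778/8.0909 = 0.2197, so P(S) = 0.2197/(1+0.2197) ≈ 0.18.

P(S) = 0.18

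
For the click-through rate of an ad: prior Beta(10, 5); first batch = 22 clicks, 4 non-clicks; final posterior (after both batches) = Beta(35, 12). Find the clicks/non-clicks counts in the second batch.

3 clicks and 3 non-clicks

Because Beta–binomial updating is additive in the counts, the combined data contributed (α_post−α_prior, β_post−β_prior) successes and failures.
Total across both batches: 35−10=25 clicks, 12−5=7 non-clicks.
Subtract the first batch: 25−22=3 clicks and 7−4=3 non-clicks.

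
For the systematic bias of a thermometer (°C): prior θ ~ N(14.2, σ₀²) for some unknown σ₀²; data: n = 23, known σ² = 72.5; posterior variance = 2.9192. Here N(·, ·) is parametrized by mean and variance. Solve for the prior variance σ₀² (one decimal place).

σ₀² = 39.5

Posterior precision equals prior precision plus data precision: 1/σ_n² = 1/σ₀² + n/σ².
So 1/σ₀² = 1/2.9192 − 23/72.5 = 0.342560 − 0.317241 = 0.025319.
Hence σ₀² = 1/0.025319 ≈ 39.5.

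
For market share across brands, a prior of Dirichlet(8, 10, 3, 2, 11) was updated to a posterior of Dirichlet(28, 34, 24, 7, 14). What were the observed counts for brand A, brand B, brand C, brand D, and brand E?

counts (20, 24, 21, 5, 3)

For a Dirichlet(α) prior with multinomial counts c, the posterior is Dirichlet(α + c) componentwise.
Counts are posterior − prior componentwise: 28−8=20, 34−10=24, 24−3=21, 7−2=5, 14−11=3.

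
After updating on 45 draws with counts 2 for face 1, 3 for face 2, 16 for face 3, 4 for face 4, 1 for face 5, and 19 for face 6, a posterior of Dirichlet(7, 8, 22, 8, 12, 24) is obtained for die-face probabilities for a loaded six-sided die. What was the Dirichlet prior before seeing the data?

Dirichlet(5, 5, 6, 4, 11, 5)

For a Dirichlet(α) prior with multinomial counts c, the posterior is Dirichlet(α + c) componentwise.
Subtract each count from the matching posterior parameter: 7−2=5, 8−3=5, 22−16=6, 8−4=4, 12−1=11, 24−19=5.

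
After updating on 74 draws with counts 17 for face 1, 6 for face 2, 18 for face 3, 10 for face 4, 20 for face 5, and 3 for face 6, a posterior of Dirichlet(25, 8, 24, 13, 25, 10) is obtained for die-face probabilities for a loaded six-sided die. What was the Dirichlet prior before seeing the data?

Dirichlet(8, 2, 6, 3, 5, 7)

For a Dirichlet(α) prior with multinomial counts c, the posterior is Dirichlet(α + c) componentwise.
Subtract each count from the matching posterior parameter: 25−17=8, 8−6=2, 24−18=6, 13−10=3, 25−20=5, 10−3=7.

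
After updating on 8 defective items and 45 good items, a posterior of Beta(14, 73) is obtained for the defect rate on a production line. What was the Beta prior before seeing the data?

A Beta(α, β) prior with s successes and f failures in binomial data gives a Beta(α+s, β+f) posterior.
So α = 14 − 8 = 6 and β = 73 − 45 = 28.

Beta(6, 28)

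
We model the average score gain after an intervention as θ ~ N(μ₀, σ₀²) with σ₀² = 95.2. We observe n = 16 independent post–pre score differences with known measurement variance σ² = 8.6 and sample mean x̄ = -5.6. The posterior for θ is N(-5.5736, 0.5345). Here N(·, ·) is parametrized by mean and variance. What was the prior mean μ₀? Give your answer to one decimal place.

With known observation variance, the Normal–Normal posterior has precision τ_n = τ₀ + n/σ² and mean μ_n = (τ₀μ₀ + (n/σ²)x̄)/τ_n.
Here τ₀ = 1/95.2 = 0.010504 and τ_data = 16/8.6 = 1.860465, so τ_n = 1.870969.
Rearranging for μ₀: μ₀ = (μ_n·τ_n − τ_data·x̄)/τ₀ = (-5.5736·1.870969 − 1.860465·-5.6) / 0.010504 = -0.009429/0.010504 ≈ -0.9.

μ₀ = -0.9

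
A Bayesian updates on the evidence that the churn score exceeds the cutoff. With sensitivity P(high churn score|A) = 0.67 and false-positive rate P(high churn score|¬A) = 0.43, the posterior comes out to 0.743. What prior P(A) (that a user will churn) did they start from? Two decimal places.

P(A) = 0.65

In odds form, posterior odds = prior odds × likelihood ratio, so prior odds = posterior odds ÷ LR.
Posterior odds = 0.743/(1−0.743) = 2.8911. LR = 0.67/0.43 = 1.5581.
Prior odds = 2.8911/1.5581 = 1.8555, so P(A) = 1.8555/(1+1.8555) ≈ 0.65.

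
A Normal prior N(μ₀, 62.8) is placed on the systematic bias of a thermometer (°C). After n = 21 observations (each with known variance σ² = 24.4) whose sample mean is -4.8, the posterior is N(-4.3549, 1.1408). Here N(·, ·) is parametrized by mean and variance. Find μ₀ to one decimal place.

μ₀ = 19.7

With known observation variance, the Normal–Normal posterior has precision τ_n = τ₀ + n/σ² and mean μ_n = (τ₀μ₀ + (n/σ²)x̄)/τ_n.
Here τ₀ = 1/62.8 = 0.015924 and τ_data = 21/24.4 = 0.860656, so τ_n = 0.876580.
Rearranging for μ₀: μ₀ = (μ_n·τ_n − τ_data·x̄)/τ₀ = (-4.3549·0.876580 − 0.860656·-4.8) / 0.015924 = 0.313731/0.015924 ≈ 19.7.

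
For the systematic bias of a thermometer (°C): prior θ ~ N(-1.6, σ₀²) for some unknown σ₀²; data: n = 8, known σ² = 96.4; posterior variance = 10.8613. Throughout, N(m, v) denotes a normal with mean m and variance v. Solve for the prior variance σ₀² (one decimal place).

For the Normal–Normal model with known σ², precisions add: τ_n = τ₀ + n/σ².
So 1/σ₀² = 1/10.8613 − 8/96.4 = 0.092070 − 0.082988 = 0.009082.
Hence σ₀² = 1/0.009082 ≈ 110.1.

σ₀² = 110.1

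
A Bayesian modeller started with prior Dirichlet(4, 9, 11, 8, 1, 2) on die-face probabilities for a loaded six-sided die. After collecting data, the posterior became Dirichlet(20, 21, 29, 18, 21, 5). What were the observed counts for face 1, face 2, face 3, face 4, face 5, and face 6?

For a Dirichlet(α) prior with multinomial counts c, the posterior is Dirichlet(α + c) componentwise.
Counts are posterior − prior componentwise: 20−4=16, 21−9=12, 29−11=18, 18−8=10, 21−1=20, 5−2=3.

counts (16, 12, 18, 10, 20, 3)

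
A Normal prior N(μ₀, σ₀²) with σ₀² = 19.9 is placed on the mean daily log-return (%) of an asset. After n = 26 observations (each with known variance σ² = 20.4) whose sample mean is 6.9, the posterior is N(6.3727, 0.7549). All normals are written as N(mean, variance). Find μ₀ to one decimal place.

With known observation variance, the Normal–Normal posterior has precision τ_n = τ₀ + n/σ² and mean μ_n = (τ₀μ₀ + (n/σ²)x̄)/τ_n.
Here τ₀ = 1/19.9 = 0.050251 and τ_data = 26/20.4 = 1.274510, so τ_n = 1.324761.
Rearranging for μ₀: μ₀ = (μ_n·τ_n − τ_data·x̄)/τ₀ = (6.3727·1.324761 − 1.274510·6.9) / 0.050251 = -0.351815/0.050251 ≈ -7.0.

μ₀ = -7.0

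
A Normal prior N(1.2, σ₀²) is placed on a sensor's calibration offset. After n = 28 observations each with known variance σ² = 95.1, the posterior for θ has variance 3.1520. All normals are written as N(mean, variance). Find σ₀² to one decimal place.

Posterior precision equals prior precision plus data precision: 1/σ_n² = 1/σ₀² + n/σ².
So 1/σ₀² = 1/3.1520 − 28/95.1 = 0.317259 − 0.294427 = 0.022832.
Hence σ₀² = 1/0.022832 ≈ 43.8.

σ₀² = 43.8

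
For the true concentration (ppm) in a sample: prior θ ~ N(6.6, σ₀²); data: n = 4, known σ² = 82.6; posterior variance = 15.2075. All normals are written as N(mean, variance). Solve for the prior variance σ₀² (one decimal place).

Posterior precision equals prior precision plus data precision: 1/σ_n² = 1/σ₀² + n/σ².
So 1/σ₀² = 1/15.2075 − 4/82.6 = 0.065757 − 0.048426 = 0.017331.
Hence σ₀² = 1/0.017331 ≈ 57.7.

σ₀² = 57.7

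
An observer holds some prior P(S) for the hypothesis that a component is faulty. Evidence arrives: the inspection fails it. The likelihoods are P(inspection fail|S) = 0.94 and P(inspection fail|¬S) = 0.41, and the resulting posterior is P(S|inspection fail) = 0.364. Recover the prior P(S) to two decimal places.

Bayes' rule in odds form gives O(S|E) = O(S)·[P(E|S)/P(E|¬S)], hence O(S) = O(S|E)/LR.
Posterior odds = 0.364/(1−0.364) = 0.5723. LR = 0.94/0.41 = 2.2927.
Prior odds = 0.5723/2.2927 = 0.2496, so P(S) = 0.2496/(1+0.2496) ≈ 0.20.

P(S) = 0.20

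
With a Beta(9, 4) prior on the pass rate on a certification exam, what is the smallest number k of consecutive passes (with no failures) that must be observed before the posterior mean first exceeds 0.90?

k = 28

After k passes and 0 failures the posterior is Beta(9+k, 4), with mean (9+k)/(9+4+k).
Set (9+k)/(13+k) > 0.90 and solve: k > (0.90·13 − 9)/(1 − 0.90) = 27.000.
The smallest integer exceeding 27.000 is 28, and checking k=28: (37)/(41) = 0.9024 > 0.90.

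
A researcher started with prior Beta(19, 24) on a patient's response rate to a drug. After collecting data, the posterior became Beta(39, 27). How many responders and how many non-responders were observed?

20 responders and 3 non-responders

A Beta(α, β) prior with s successes and f failures in binomial data gives a Beta(α+s, β+f) posterior.
So s = 39 − 19 = 20 and f = 27 − 24 = 3.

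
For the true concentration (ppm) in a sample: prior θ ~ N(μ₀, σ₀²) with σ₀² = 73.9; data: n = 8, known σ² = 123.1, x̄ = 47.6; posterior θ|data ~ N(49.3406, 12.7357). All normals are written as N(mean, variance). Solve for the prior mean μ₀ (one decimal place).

The posterior mean is a precision-weighted average: μ_n = (τ₀μ₀ + τ_data·x̄)/(τ₀+τ_data), with τ₀=1/σ₀² and τ_data=n/σ².
Here τ₀ = 1/73.9 = 0.013532 and τ_data = 8/123.1 = 0.064988, so τ_n = 0.078520.
Rearranging for μ₀: μ₀ = (μ_n·τ_n − τ_data·x̄)/τ₀ = (49.3406·0.078520 − 0.064988·47.6) / 0.013532 = 0.780795/0.013532 ≈ 57.7.

μ₀ = 57.7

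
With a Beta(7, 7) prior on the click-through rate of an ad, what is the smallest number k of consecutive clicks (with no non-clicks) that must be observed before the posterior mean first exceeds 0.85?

After k clicks and 0 non-clicks the posterior is Beta(7+k, 7), with mean (7+k)/(7+7+k).
Set (7+k)/(14+k) > 0.85 and solve: k > (0.85·14 − 7)/(1 − 0.85) = 32.667.
The smallest integer exceeding 32.667 is 33.

k = 33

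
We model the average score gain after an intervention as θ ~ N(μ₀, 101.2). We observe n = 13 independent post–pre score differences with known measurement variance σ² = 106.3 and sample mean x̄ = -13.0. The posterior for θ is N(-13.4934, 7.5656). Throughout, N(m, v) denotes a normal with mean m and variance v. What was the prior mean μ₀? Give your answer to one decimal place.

μ₀ = -19.6

With known observation variance, the Normal–Normal posterior has precision τ_n = τ₀ + n/σ² and mean μ_n = (τ₀μ₀ + (n/σ²)x̄)/τ_n.
Here τ₀ = 1/101.2 = 0.009881 and τ_data = 13/106.3 = 0.122295, so τ_n = 0.132176.
Rearranging for μ₀: μ₀ = (μ_n·τ_n − τ_data·x̄)/τ₀ = (-13.4934·0.132176 − 0.122295·-13.0) / 0.009881 = -0.193669/0.009881 ≈ -19.6.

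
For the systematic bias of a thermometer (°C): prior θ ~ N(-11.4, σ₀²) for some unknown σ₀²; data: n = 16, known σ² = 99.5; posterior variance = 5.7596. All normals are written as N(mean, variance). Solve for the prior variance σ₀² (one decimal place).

For the Normal–Normal model with known σ², precisions add: τ_n = τ₀ + n/σ².
So 1/σ₀² = 1/5.7596 − 16/99.5 = 0.173623 − 0.160804 = 0.012819.
Hence σ₀² = 1/0.012819 ≈ 78.0.

σ₀² = 78.0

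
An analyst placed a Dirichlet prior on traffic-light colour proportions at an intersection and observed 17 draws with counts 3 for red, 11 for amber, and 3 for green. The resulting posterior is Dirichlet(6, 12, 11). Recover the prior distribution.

Dirichlet(3, 1, 8)

For a Dirichlet(α) prior with multinomial counts c, the posterior is Dirichlet(α + c) componentwise.
Subtract each count from the matching posterior parameter: 6−3=3, 12−11=1, 11−3=8.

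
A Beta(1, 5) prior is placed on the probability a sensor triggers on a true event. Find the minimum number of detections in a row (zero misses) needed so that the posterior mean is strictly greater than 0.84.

After k detections and 0 misses the posterior is Beta(1+k, 5), with mean (1+k)/(1+5+k).
Set (1+k)/(6+k) > 0.84 and solve: k > (0.84·6 − 1)/(1 − 0.84) = 25.250.
The smallest integer exceeding 25.250 is 26, and checking k=26: (27)/(32) = 0.8438 > 0.84.

k = 26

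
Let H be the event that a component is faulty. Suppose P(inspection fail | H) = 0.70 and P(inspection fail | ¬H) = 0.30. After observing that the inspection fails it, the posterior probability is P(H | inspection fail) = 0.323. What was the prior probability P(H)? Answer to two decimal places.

Bayes' rule in odds form gives O(H|E) = O(H)·[P(E|H)/P(E|¬H)], hence O(H) = O(H|E)/LR.
Posterior odds = 0.323/(1−0.323) = 0.4771. LR = 0.70/0.30 = 2.3333.
Prior odds = 0.4771/2.3333 = 0.2045, so P(H) = 0.2045/(1+0.2045) ≈ 0.17.

P(H) = 0.17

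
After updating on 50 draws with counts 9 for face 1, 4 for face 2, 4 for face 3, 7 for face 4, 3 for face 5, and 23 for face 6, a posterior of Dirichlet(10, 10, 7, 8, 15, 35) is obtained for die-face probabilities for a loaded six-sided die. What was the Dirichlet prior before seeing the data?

Dirichlet(1, 6, 3, 1, 12, 12)

For a Dirichlet(α) prior with multinomial counts c, the posterior is Dirichlet(α + c) componentwise.
Subtract each count from the matching posterior parameter: 10−9=1, 10−4=6, 7−4=3, 8−7=1, 15−3=12, 35−23=12.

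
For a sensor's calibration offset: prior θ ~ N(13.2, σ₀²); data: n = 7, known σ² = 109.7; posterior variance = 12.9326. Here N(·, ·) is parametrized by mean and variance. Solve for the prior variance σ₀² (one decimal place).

Posterior precision equals prior precision plus data precision: 1/σ_n² = 1/σ₀² + n/σ².
So 1/σ₀² = 1/12.9326 − 7/109.7 = 0.077324 − 0.063810 = 0.013514.
Hence σ₀² = 1/0.013514 ≈ 74.0.

σ₀² = 74.0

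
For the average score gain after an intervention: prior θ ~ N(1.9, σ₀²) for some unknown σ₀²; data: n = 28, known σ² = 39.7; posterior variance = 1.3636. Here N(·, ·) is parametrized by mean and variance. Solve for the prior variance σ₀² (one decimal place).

For the Normal–Normal model with known σ², precisions add: τ_n = τ₀ + n/σ².
So 1/σ₀² = 1/1.3636 − 28/39.7 = 0.733353 − 0.705290 = 0.028063.
Hence σ₀² = 1/0.028063 ≈ 35.6.

σ₀² = 35.6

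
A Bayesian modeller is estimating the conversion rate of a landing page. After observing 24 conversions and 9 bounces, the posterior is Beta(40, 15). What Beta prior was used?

Beta(16, 6)

A Beta(α, β) prior with s successes and f failures in binomial data gives a Beta(α+s, β+f) posterior.
Subtract the data counts: 40−24=16, 15−9=6.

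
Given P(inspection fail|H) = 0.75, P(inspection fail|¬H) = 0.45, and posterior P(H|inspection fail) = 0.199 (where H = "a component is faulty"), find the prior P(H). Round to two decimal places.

P(H) = 0.13

Bayes' rule in odds form gives O(H|E) = O(H)·[P(E|H)/P(E|¬H)], hence O(H) = O(H|E)/LR.
Posterior odds = 0.199/(1−0.199) = 0.2484. LR = 0.75/0.45 = 1.6667.
Prior odds = 0.2484/1.6667 = 0.1490, so P(H) = 0.1490/(1+0.1490) ≈ 0.13.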